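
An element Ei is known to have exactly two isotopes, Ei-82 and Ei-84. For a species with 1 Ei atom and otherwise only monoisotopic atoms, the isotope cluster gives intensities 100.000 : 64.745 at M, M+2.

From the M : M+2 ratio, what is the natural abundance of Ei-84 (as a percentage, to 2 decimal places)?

If p is the fraction of Ei that is Ei-82, then I(M+2)/I(M) = [C(1,1)·p^0·(1−p)] / p^1 = 1·(1−p)/p = 64.745/100.000 = 0.6475
(1−p)/p = 0.6475/1 = 0.6475  ⇒  p = 1/(1 + 0.6475) = 0.6070
Ei-82: 60.70%, Ei-84: 39.30%.

39.30%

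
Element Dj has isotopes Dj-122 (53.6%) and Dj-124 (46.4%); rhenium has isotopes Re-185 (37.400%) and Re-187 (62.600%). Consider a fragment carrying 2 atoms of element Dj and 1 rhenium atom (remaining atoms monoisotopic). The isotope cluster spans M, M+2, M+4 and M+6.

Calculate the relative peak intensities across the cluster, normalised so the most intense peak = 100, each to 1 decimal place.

Element Dj pattern (n=2): 0.287296 : 0.497408 : 0.215296
Rhenium pattern (n=1): 0.3740 : 0.6260
Convolve the two distributions (both contribute in 2-u steps):
  M: 0.287296×0.3740 = 0.107449
  M+2: 0.287296×0.6260 + 0.497408×0.3740 = 0.365878
  M+4: 0.497408×0.6260 + 0.215296×0.3740 = 0.391898
  M+6: 0.215296×0.6260 = 0.134775
Scale to base peak (0.391898) = 100: 27.4 : 93.4 : 100.0 : 34.4

27.4 : 93.4 : 100.0 : 34.4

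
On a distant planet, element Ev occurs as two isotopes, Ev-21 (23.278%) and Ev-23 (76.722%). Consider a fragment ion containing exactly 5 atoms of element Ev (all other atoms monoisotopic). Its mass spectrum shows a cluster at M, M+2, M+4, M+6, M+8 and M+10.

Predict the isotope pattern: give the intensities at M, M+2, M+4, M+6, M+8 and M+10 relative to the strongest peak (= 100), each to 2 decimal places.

0.17 : 2.79 : 18.41 : 60.68 : 100.00 : 65.92

Each Ev atom is independently Ev-21 (p = 0.23278) or Ev-23 (q = 0.76722); the cluster is the binomial expansion (p + q)^5.
P(M) = 0.23278^5 = 0.000683
P(M+2) = 5 × 0.23278^4 × 0.76722^1 = 0.011263
P(M+4) = 10 × 0.23278^3 × 0.76722^2 = 0.074247
P(M+6) = 10 × 0.23278^2 × 0.76722^3 = 0.244710
P(M+8) = 5 × 0.23278^1 × 0.76722^4 = 0.403269
P(M+10) = 0.76722^5 = 0.265827
The M+8 peak is largest (0.403269); scaling to 100 gives 0.17 : 2.79 : 18.41 : 60.68 : 100.00 : 65.92.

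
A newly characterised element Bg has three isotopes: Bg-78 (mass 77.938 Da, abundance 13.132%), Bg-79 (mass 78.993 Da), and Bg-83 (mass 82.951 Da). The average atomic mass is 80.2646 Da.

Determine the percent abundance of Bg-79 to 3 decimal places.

51.240%

Let x and y be the fractions of Bg-79 and Bg-83. Then x + y = 1 − 0.13132 = 0.86868 and 78.993x + 82.951y = 80.2646 − 0.13132×77.938 = 70.02978184.
Substituting: 78.993x + 82.951(0.86868 − x) = 70.02978184
(78.993 − 82.951)x = -2.02809284  ⇒  x = 0.51240, y = 0.35628
Bg-79: 51.240%, Bg-83: 35.628%.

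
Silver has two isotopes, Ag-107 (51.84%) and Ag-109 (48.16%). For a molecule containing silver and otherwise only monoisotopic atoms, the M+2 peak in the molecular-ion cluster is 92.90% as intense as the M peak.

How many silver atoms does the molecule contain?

The M+2/M ratio from n Ag atoms is n · q/p = n · 0.4816/0.5184.
n = 0.9290 × 0.5184/0.4816 = 1.00 ≈ 1

1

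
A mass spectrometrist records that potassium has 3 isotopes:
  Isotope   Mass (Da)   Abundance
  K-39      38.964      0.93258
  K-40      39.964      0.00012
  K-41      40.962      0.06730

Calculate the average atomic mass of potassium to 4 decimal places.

The abundance-weighted mean is 0.93258 × 38.964 + 0.00012 × 39.964 + 0.06730 × 40.962
= 36.33705 + 0.00480 + 2.75674 = 39.09859 Da

39.0986 Da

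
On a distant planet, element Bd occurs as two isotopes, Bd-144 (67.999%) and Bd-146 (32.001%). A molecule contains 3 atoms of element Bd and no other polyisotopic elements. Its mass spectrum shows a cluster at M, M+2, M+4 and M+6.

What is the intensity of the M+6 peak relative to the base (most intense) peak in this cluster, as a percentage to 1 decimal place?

7.4%

(0.67999 + 0.32001)^3 gives M 0.3144, M+2 0.4439, M+4 0.2089, M+6 0.0328; the largest is M+2.
P(M+2) = C(3,1) × 0.67999^2 × 0.32001^1 = 3 × 0.4623864 × 0.32001 = 0.443905 (base)
P(M+6) = C(3,3) × 0.67999^0 × 0.32001^3 = 1 × 1.0000 × 0.03277107 = 0.032771
Relative intensity = 0.032771 / 0.443905 × 100 = 7.4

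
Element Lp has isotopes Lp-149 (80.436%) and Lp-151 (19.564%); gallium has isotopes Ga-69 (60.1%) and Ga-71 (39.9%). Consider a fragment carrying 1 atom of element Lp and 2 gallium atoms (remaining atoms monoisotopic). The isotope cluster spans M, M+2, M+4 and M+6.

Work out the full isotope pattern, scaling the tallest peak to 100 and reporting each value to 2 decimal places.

63.65 : 100.00 : 48.61 : 6.82

Element Lp pattern (n=1): 0.80436 : 0.19564
Gallium pattern (n=2): 0.361201 : 0.479598 : 0.159201
Convolve the two distributions (both contribute in 2-u steps):
  M: 0.80436×0.361201 = 0.290536
  M+2: 0.80436×0.479598 + 0.19564×0.361201 = 0.456435
  M+4: 0.80436×0.159201 + 0.19564×0.479598 = 0.221883
  M+6: 0.19564×0.159201 = 0.031146
Scale to base peak (0.456435) = 100: 63.65 : 100.00 : 48.61 : 6.82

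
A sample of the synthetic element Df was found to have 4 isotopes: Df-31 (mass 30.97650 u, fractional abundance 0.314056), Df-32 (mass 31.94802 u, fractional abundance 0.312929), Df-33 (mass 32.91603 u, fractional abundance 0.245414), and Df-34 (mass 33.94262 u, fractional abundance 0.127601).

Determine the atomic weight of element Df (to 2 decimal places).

32.13 u

Average mass = Σ (abundance × isotope mass) = 0.314056 × 30.97650 + 0.312929 × 31.94802 + 0.245414 × 32.91603 + 0.127601 × 33.94262
= 9.728356 + 9.997462 + 8.078055 + 4.331112 = 32.134985 u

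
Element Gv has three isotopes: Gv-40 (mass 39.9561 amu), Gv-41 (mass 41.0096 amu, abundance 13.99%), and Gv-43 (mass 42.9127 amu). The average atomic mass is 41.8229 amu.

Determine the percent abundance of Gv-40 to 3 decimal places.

Let x and y be the fractions of Gv-40 and Gv-43. Then x + y = 1 − 0.1399 = 0.8601 and 39.9561x + 42.9127y = 41.8229 − 0.1399×41.0096 = 36.08565696.
Substituting: 39.9561x + 42.9127(0.8601 − x) = 36.08565696
(39.9561 − 42.9127)x = -0.82355631  ⇒  x = 0.27855, y = 0.58155
Gv-40: 27.855%, Gv-43: 58.155%.

27.855%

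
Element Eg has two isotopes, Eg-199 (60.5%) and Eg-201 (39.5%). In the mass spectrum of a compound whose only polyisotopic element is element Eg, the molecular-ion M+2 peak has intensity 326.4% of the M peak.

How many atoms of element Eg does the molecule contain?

5

With n Eg atoms, P(M+2)/P(M) = C(n,1)·p^(n−1)q / p^n = n·q/p = n · 0.395/0.605.
n = 3.264 × 0.605/0.395 = 5.00 ≈ 5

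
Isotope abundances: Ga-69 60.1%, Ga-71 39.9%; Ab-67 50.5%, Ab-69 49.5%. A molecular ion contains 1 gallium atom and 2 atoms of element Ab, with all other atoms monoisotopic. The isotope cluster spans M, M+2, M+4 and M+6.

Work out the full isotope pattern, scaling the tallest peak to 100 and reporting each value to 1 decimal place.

38.1 : 100.0 : 86.2 : 24.3

Gallium pattern (n=1): 0.6010 : 0.3990
Element Ab pattern (n=2): 0.255025 : 0.49995 : 0.245025
Convolve the two distributions (both contribute in 2-u steps):
  M: 0.6010×0.255025 = 0.153270
  M+2: 0.6010×0.49995 + 0.3990×0.255025 = 0.402225
  M+4: 0.6010×0.245025 + 0.3990×0.49995 = 0.346740
  M+6: 0.3990×0.245025 = 0.097765
Scale to base peak (0.402225) = 100: 38.1 : 100.0 : 86.2 : 24.3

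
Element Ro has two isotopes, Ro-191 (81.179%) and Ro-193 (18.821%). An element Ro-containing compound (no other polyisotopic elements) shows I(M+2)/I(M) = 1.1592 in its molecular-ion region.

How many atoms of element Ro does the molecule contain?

The M+2/M ratio from n Ro atoms is n · q/p = n · 0.18821/0.81179.
n = 1.1592 × 0.81179/0.18821 = 5.00 ≈ 5

5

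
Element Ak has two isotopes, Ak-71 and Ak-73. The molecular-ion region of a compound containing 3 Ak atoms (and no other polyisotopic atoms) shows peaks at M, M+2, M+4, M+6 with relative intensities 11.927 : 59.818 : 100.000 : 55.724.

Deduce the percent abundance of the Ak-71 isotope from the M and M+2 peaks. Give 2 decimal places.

Write p for the Ak-71 fraction. I(M+2)/I(M) = [C(3,1)·p^2·(1−p)] / p^3 = 3·(1−p)/p = 59.818/11.927 = 5.0153
(1−p)/p = 5.0153/3 = 1.6718  ⇒  p = 1/(1 + 1.6718) = 0.3743
Ak-71: 37.43%, Ak-73: 62.57%.

37.43%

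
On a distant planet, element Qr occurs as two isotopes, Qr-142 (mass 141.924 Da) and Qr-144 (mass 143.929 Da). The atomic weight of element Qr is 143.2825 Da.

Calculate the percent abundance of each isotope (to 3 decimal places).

Let x be the fractional abundance of Qr-142; then Qr-144 has abundance 1 − x.
141.924·x + 143.929·(1 − x) = 143.2825
(141.924 − 143.929)·x = 143.2825 − 143.929
x = -0.6465 / -2.005 = 0.32244 → 32.244% Qr-142, 67.756% Qr-144.

Qr-142: 32.244%, Qr-144: 67.756%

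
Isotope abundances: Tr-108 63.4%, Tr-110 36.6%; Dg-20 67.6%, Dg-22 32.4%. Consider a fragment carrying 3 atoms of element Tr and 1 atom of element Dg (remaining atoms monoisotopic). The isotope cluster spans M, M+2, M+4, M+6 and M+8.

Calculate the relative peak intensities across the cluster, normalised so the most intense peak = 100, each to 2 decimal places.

45.23 : 100.00 : 82.76 : 30.37 : 4.17

Element Tr pattern (n=3): 0.2548401 : 0.44134769 : 0.25478431 : 0.0490279
Element Dg pattern (n=1): 0.6760 : 0.3240
Convolve the two distributions (both contribute in 2-u steps):
  M: 0.2548401×0.6760 = 0.172272
  M+2: 0.2548401×0.3240 + 0.44134769×0.6760 = 0.380919
  M+4: 0.44134769×0.3240 + 0.25478431×0.6760 = 0.315231
  M+6: 0.25478431×0.3240 + 0.0490279×0.6760 = 0.115693
  M+8: 0.0490279×0.3240 = 0.015885
Scale to base peak (0.380919) = 100: 45.23 : 100.00 : 82.76 : 30.37 : 4.17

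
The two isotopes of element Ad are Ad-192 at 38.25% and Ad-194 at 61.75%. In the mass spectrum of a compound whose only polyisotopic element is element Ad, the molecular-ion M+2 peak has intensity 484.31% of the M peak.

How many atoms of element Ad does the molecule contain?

3

For n independent Ad atoms, I(M+2)/I(M) = n · (abundance Ad-194) / (abundance Ad-192) = n · 0.6175/0.3825.
n = 4.8431 × 0.3825/0.6175 = 3.00 ≈ 3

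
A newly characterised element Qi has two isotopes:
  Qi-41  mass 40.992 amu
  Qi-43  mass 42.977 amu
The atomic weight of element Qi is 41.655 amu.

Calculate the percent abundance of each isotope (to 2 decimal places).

Qi-41: 66.60%, Qi-43: 33.40%

With x = fraction of Qi-41 (so Qi-43 is 1 − x):
40.992·x + 42.977·(1 − x) = 41.655
(40.992 − 42.977)·x = 41.655 − 42.977
x = -1.322 / -1.985 = 0.66599 → 66.60% Qi-41, 33.40% Qi-43.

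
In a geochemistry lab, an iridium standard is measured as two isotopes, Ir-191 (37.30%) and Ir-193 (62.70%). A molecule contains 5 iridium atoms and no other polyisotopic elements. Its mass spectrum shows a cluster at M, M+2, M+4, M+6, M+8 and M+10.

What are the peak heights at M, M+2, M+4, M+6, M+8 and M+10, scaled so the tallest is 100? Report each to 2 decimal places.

Each Ir atom is independently Ir-191 (p = 0.3730) or Ir-193 (q = 0.6270); the cluster is the binomial expansion (p + q)^5.
P(M) = 0.3730^5 = 0.007220
P(M+2) = 5 × 0.3730^4 × 0.6270^1 = 0.060684
P(M+4) = 10 × 0.3730^3 × 0.6270^2 = 0.204015
P(M+6) = 10 × 0.3730^2 × 0.6270^3 = 0.342942
P(M+8) = 5 × 0.3730^1 × 0.6270^4 = 0.288237
P(M+10) = 0.6270^5 = 0.096903
The M+6 peak is largest (0.342942); scaling to 100 gives 2.11 : 17.70 : 59.49 : 100.00 : 84.05 : 28.26.

2.11 : 17.70 : 59.49 : 100.00 : 84.05 : 28.26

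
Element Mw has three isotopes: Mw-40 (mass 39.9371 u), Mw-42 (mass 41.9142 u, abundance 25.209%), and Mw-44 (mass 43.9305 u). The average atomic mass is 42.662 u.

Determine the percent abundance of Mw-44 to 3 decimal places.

The remaining 74.791% is split between Mw-40 (fraction x) and Mw-44 (fraction 0.74791 − x).
Substituting: 39.9371x + 43.9305(0.74791 − x) = 32.095849322
(39.9371 − 43.9305)x = -0.760210933  ⇒  x = 0.19037, y = 0.55754
Mw-40: 19.037%, Mw-44: 55.754%.

55.754%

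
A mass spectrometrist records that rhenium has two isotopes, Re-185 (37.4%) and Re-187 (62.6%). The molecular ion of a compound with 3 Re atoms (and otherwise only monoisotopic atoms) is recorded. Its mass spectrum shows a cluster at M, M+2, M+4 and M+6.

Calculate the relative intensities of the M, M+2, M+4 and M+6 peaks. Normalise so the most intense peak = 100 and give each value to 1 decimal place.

11.9 : 59.7 : 100.0 : 55.8

Each Re atom is independently Re-185 (p = 0.374) or Re-187 (q = 0.626); the cluster is the binomial expansion (p + q)^3.
P(M) = 0.374^3 = 0.052314
P(M+2) = 3 × 0.374^2 × 0.626^1 = 0.262687
P(M+4) = 3 × 0.374^1 × 0.626^2 = 0.439685
P(M+6) = 0.626^3 = 0.245314
The M+4 peak is largest (0.439685); scaling to 100 gives 11.9 : 59.7 : 100.0 : 55.8.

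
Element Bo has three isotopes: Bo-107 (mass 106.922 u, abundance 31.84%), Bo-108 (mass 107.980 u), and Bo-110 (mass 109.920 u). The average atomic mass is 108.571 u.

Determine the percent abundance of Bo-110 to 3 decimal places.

The remaining 68.16% is split between Bo-108 (fraction x) and Bo-110 (fraction 0.6816 − x).
Substituting: 107.980x + 109.920(0.6816 − x) = 74.5270352
(107.980 − 109.920)x = -0.3944368  ⇒  x = 0.20332, y = 0.47828
Bo-108: 20.332%, Bo-110: 47.828%.

47.828%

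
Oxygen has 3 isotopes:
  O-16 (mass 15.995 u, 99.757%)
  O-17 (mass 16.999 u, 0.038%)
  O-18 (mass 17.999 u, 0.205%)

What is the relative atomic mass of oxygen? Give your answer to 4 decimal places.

The abundance-weighted mean is 0.99757 × 15.995 + 0.00038 × 16.999 + 0.00205 × 17.999
= 15.95613 + 0.00646 + 0.03690 = 15.99949 u

15.9995 u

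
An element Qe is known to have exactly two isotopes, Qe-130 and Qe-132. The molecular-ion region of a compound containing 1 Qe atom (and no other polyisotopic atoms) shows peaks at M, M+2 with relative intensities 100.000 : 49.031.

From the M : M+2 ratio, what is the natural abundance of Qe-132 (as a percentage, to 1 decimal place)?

Let p = fractional abundance of Qe-130. I(M+2)/I(M) = [C(1,1)·p^0·(1−p)] / p^1 = 1·(1−p)/p = 49.031/100.000 = 0.4903
(1−p)/p = 0.4903/1 = 0.4903  ⇒  p = 1/(1 + 0.4903) = 0.6710
Qe-130: 67.1%, Qe-132: 32.9%.

32.9%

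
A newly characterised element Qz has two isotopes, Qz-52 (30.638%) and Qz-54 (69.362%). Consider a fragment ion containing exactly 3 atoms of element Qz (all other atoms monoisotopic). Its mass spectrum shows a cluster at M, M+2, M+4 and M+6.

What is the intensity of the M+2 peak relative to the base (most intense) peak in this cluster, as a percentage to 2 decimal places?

Term probabilities: M 0.0288, M+2 0.1953, M+4 0.4422, M+6 0.3337. Base peak = M+4.
P(M+4) = C(3,2) × 0.30638^1 × 0.69362^2 = 3 × 0.30638 × 0.4811087 = 0.442206 (base)
P(M+2) = C(3,1) × 0.30638^2 × 0.69362^1 = 3 × 0.0938687 × 0.69362 = 0.195328
Relative intensity = 0.195328 / 0.442206 × 100 = 44.17

44.17%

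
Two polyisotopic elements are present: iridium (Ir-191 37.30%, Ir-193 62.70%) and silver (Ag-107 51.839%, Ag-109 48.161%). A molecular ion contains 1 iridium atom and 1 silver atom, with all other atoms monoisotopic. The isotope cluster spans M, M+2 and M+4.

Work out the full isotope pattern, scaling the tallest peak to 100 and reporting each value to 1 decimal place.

38.3 : 100.0 : 59.8

Iridium pattern (n=1): 0.3730 : 0.6270
Silver pattern (n=1): 0.51839 : 0.48161
Convolve the two distributions (both contribute in 2-u steps):
  M: 0.3730×0.51839 = 0.193359
  M+2: 0.3730×0.48161 + 0.6270×0.51839 = 0.504671
  M+4: 0.6270×0.48161 = 0.301969
Scale to base peak (0.504671) = 100: 38.3 : 100.0 : 59.8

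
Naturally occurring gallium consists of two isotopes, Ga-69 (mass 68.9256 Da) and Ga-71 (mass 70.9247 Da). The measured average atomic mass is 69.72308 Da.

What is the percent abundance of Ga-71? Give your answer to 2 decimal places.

Let x be the fractional abundance of Ga-69; then Ga-71 has abundance 1 − x.
68.9256·x + 70.9247·(1 − x) = 69.72308
(68.9256 − 70.9247)·x = 69.72308 − 70.9247
x = -1.20162 / -1.9991 = 0.60108 → 60.11% Ga-69, 39.89% Ga-71.

39.89%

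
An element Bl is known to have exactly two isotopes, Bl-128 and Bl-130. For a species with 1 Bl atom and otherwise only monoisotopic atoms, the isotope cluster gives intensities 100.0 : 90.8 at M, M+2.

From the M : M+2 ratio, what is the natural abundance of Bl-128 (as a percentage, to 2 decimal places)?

52.41%

If p is the fraction of Bl that is Bl-128, then I(M+2)/I(M) = [C(1,1)·p^0·(1−p)] / p^1 = 1·(1−p)/p = 90.8/100.0 = 0.9080
(1−p)/p = 0.9080/1 = 0.9080  ⇒  p = 1/(1 + 0.9080) = 0.5241
Bl-128: 52.41%, Bl-130: 47.59%.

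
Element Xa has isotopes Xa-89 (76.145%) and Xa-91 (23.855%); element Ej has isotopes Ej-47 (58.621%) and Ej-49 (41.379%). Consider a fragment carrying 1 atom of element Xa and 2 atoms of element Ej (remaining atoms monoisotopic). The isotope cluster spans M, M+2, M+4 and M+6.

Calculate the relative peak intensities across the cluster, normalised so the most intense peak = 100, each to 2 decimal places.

57.97 : 100.00 : 54.52 : 9.05

Element Xa pattern (n=1): 0.76145 : 0.23855
Element Ej pattern (n=2): 0.34364216 : 0.48513567 : 0.17122216
Convolve the two distributions (both contribute in 2-u steps):
  M: 0.76145×0.34364216 = 0.261666
  M+2: 0.76145×0.48513567 + 0.23855×0.34364216 = 0.451382
  M+4: 0.76145×0.17122216 + 0.23855×0.48513567 = 0.246106
  M+6: 0.23855×0.17122216 = 0.040845
Scale to base peak (0.451382) = 100: 57.97 : 100.00 : 54.52 : 9.05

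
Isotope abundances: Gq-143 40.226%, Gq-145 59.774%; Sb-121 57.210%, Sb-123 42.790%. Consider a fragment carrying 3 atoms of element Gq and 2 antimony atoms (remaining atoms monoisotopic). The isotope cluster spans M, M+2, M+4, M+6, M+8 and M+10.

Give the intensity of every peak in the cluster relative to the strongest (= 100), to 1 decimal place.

Element Gq pattern (n=3): 0.06509094 : 0.2901665 : 0.43117418 : 0.21356838
Antimony pattern (n=2): 0.32729841 : 0.48960318 : 0.18309841
Convolve the two distributions (both contribute in 2-u steps):
  M: 0.06509094×0.32729841 = 0.021304
  M+2: 0.06509094×0.48960318 + 0.2901665×0.32729841 = 0.126840
  M+4: 0.06509094×0.18309841 + 0.2901665×0.48960318 + 0.43117418×0.32729841 = 0.295107
  M+6: 0.2901665×0.18309841 + 0.43117418×0.48960318 + 0.21356838×0.32729841 = 0.334134
  M+8: 0.43117418×0.18309841 + 0.21356838×0.48960318 = 0.183511
  M+10: 0.21356838×0.18309841 = 0.039104
Scale to base peak (0.334134) = 100: 6.4 : 38.0 : 88.3 : 100.0 : 54.9 : 11.7

6.4 : 38.0 : 88.3 : 100.0 : 54.9 : 11.7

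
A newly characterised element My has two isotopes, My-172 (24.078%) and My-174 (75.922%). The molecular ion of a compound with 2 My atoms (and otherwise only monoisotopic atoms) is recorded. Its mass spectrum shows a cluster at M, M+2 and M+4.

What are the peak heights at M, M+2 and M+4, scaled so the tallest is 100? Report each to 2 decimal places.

10.06 : 63.43 : 100.00

The 2 My atoms are independent, so intensities follow the terms of (0.24078 + 0.75922)^2.
P(M) = 0.24078^2 = 0.057975
P(M+2) = 2 × 0.24078^1 × 0.75922^1 = 0.365610
P(M+4) = 0.75922^2 = 0.576415
The M+4 peak is largest (0.576415); scaling to 100 gives 10.06 : 63.43 : 100.00.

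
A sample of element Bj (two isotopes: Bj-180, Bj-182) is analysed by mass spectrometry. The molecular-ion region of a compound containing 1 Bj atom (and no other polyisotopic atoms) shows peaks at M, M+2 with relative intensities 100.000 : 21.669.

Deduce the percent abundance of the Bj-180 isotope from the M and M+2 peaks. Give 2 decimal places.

Write p for the Bj-180 fraction. I(M+2)/I(M) = [C(1,1)·p^0·(1−p)] / p^1 = 1·(1−p)/p = 21.669/100.000 = 0.2167
(1−p)/p = 0.2167/1 = 0.2167  ⇒  p = 1/(1 + 0.2167) = 0.8219
Bj-180: 82.19%, Bj-182: 17.81%.

82.19%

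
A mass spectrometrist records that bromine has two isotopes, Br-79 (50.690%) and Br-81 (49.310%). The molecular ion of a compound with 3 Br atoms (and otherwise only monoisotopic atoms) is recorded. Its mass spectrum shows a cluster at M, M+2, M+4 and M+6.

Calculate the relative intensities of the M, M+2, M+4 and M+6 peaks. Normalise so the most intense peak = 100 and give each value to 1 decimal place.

34.3 : 100.0 : 97.3 : 31.5

The 3 Br atoms are independent, so intensities follow the terms of (0.50690 + 0.49310)^3.
P(M) = 0.50690^3 = 0.130247
P(M+2) = 3 × 0.50690^2 × 0.49310^1 = 0.380103
P(M+4) = 3 × 0.50690^1 × 0.49310^2 = 0.369755
P(M+6) = 0.49310^3 = 0.119896
The M+2 peak is largest (0.380103); scaling to 100 gives 34.3 : 100.0 : 97.3 : 31.5.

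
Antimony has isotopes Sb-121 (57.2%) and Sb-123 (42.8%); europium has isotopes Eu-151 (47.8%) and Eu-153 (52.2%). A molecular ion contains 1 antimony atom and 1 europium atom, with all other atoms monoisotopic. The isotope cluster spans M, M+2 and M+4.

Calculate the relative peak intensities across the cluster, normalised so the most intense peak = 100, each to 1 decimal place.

54.3 : 100.0 : 44.4

Antimony pattern (n=1): 0.5720 : 0.4280
Europium pattern (n=1): 0.4780 : 0.5220
Convolve the two distributions (both contribute in 2-u steps):
  M: 0.5720×0.4780 = 0.273416
  M+2: 0.5720×0.5220 + 0.4280×0.4780 = 0.503168
  M+4: 0.4280×0.5220 = 0.223416
Scale to base peak (0.503168) = 100: 54.3 : 100.0 : 44.4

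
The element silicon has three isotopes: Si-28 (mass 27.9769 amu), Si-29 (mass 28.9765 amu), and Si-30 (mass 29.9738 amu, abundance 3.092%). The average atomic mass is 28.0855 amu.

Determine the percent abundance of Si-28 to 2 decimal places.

92.22%

Let x and y be the fractions of Si-28 and Si-29. Then x + y = 1 − 0.03092 = 0.96908 and 27.9769x + 28.9765y = 28.0855 − 0.03092×29.9738 = 27.158710104.
Substituting: 27.9769x + 28.9765(0.96908 − x) = 27.158710104
(27.9769 − 28.9765)x = -0.921836516  ⇒  x = 0.92221, y = 0.04687
Si-28: 92.22%, Si-29: 4.69%.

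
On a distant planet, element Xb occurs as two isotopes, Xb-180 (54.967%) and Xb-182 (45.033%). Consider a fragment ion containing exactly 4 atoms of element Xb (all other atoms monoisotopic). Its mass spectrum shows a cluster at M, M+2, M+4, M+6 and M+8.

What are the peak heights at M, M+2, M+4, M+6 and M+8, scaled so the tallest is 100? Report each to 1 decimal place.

24.8 : 81.4 : 100.0 : 54.6 : 11.2

Each Xb atom is independently Xb-180 (p = 0.54967) or Xb-182 (q = 0.45033); the cluster is the binomial expansion (p + q)^4.
P(M) = 0.54967^4 = 0.091287
P(M+2) = 4 × 0.54967^3 × 0.45033^1 = 0.299155
P(M+4) = 6 × 0.54967^2 × 0.45033^2 = 0.367635
P(M+6) = 4 × 0.54967^1 × 0.45033^3 = 0.200796
P(M+8) = 0.45033^4 = 0.041127
The M+4 peak is largest (0.367635); scaling to 100 gives 24.8 : 81.4 : 100.0 : 54.6 : 11.2.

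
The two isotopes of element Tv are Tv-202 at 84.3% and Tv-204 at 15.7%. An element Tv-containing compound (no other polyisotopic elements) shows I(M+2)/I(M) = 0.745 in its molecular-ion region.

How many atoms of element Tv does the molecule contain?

4

With n Tv atoms, P(M+2)/P(M) = C(n,1)·p^(n−1)q / p^n = n·q/p = n · 0.157/0.843.
n = 0.745 × 0.843/0.157 = 4.00 ≈ 4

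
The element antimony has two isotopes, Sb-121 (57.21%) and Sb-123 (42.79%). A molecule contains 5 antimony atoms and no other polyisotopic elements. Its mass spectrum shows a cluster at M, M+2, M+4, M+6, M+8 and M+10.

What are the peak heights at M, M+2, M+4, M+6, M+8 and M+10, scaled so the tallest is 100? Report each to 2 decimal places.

17.88 : 66.85 : 100.00 : 74.79 : 27.97 : 4.18

Expanding (0.5721 + 0.4279)^5:
P(M) = 0.5721^5 = 0.061286
P(M+2) = 5 × 0.5721^4 × 0.4279^1 = 0.229192
P(M+4) = 10 × 0.5721^3 × 0.4279^2 = 0.342847
P(M+6) = 10 × 0.5721^2 × 0.4279^3 = 0.256431
P(M+8) = 5 × 0.5721^1 × 0.4279^4 = 0.095898
P(M+10) = 0.4279^5 = 0.014345
The M+4 peak is largest (0.342847); scaling to 100 gives 17.88 : 66.85 : 100.00 : 74.79 : 27.97 : 4.18.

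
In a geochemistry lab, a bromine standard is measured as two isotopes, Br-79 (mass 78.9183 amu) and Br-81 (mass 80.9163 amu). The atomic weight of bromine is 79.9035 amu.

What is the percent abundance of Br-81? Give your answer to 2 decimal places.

49.31%

With x = fraction of Br-79 (so Br-81 is 1 − x):
78.9183·x + 80.9163·(1 − x) = 79.9035
(78.9183 − 80.9163)·x = 79.9035 − 80.9163
x = -1.0128 / -1.9980 = 0.50691 → 50.69% Br-79, 49.31% Br-81.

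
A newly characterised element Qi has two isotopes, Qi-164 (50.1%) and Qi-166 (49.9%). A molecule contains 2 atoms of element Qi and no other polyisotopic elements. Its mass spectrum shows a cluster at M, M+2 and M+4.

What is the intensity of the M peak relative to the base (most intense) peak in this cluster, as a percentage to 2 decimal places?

50.20%

(0.501 + 0.499)^2 gives M 0.2510, M+2 0.5000, M+4 0.2490; the largest is M+2.
P(M+2) = C(2,1) × 0.501^1 × 0.499^1 = 2 × 0.5010 × 0.4990 = 0.499998 (base)
P(M) = C(2,0) × 0.501^2 × 0.499^0 = 1 × 0.251001 × 1.0000 = 0.251001
Relative intensity = 0.251001 / 0.499998 × 100 = 50.20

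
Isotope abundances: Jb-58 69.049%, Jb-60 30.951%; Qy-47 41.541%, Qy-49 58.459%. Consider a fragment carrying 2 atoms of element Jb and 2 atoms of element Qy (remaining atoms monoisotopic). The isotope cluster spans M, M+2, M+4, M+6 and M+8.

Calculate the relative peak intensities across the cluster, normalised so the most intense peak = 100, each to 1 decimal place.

21.3 : 78.9 : 100.0 : 49.8 : 8.5

Element Jb pattern (n=2): 0.47677644 : 0.42742712 : 0.09579644
Element Qy pattern (n=2): 0.17256547 : 0.48568906 : 0.34174547
Convolve the two distributions (both contribute in 2-u steps):
  M: 0.47677644×0.17256547 = 0.082275
  M+2: 0.47677644×0.48568906 + 0.42742712×0.17256547 = 0.305324
  M+4: 0.47677644×0.34174547 + 0.42742712×0.48568906 + 0.09579644×0.17256547 = 0.387064
  M+6: 0.42742712×0.34174547 + 0.09579644×0.48568906 = 0.192599
  M+8: 0.09579644×0.34174547 = 0.032738
Scale to base peak (0.387064) = 100: 21.3 : 78.9 : 100.0 : 49.8 : 8.5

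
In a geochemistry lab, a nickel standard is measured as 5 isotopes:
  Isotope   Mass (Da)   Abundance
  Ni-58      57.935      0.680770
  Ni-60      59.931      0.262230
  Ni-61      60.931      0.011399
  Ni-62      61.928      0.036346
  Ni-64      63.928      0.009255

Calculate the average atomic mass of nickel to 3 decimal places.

The abundance-weighted mean is 0.680770 × 57.935 + 0.262230 × 59.931 + 0.011399 × 60.931 + 0.036346 × 61.928 + 0.009255 × 63.928
= 39.4404 + 15.7157 + 0.6946 + 2.2508 + 0.5917 = 58.6932 Da

58.693 Da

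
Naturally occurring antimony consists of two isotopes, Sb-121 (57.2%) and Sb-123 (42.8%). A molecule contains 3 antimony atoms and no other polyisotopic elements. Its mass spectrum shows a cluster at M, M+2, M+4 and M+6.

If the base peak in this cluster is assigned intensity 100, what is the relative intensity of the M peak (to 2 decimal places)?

Binomial terms of (0.572 + 0.428)^3: M 0.1871, M+2 0.4201, M+4 0.3143, M+6 0.0784 → M+2 is the base peak.
P(M+2) = C(3,1) × 0.572^2 × 0.428^1 = 3 × 0.327184 × 0.4280 = 0.420104 (base)
P(M) = C(3,0) × 0.572^3 × 0.428^0 = 1 × 0.18714925 × 1.0000 = 0.187149
Relative intensity = 0.187149 / 0.420104 × 100 = 44.55

44.55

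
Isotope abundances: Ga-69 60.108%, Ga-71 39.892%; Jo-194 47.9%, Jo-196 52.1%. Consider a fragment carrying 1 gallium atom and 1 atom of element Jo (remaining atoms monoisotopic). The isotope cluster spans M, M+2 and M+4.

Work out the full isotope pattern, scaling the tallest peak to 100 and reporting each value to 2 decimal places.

57.10 : 100.00 : 41.22

Gallium pattern (n=1): 0.60108 : 0.39892
Element Jo pattern (n=1): 0.4790 : 0.5210
Convolve the two distributions (both contribute in 2-u steps):
  M: 0.60108×0.4790 = 0.287917
  M+2: 0.60108×0.5210 + 0.39892×0.4790 = 0.504245
  M+4: 0.39892×0.5210 = 0.207837
Scale to base peak (0.504245) = 100: 57.10 : 100.00 : 41.22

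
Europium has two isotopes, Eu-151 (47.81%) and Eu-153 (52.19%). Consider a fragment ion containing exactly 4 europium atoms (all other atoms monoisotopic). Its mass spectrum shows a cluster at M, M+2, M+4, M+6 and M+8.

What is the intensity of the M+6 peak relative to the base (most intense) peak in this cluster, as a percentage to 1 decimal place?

Term probabilities: M 0.0522, M+2 0.2281, M+4 0.3736, M+6 0.2719, M+8 0.0742. Base peak = M+4.
P(M+4) = C(4,2) × 0.4781^2 × 0.5219^2 = 6 × 0.22857961 × 0.27237961 = 0.373563 (base)
P(M+6) = C(4,3) × 0.4781^1 × 0.5219^3 = 4 × 0.4781 × 0.14215492 = 0.271857
Relative intensity = 0.271857 / 0.373563 × 100 = 72.8

72.8%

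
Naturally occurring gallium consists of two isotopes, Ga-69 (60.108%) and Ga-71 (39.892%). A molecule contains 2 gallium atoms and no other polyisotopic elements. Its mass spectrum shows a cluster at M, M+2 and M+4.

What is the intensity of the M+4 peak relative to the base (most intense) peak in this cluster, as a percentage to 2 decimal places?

33.18%

Term probabilities: M 0.3613, M+2 0.4796, M+4 0.1591. Base peak = M+2.
P(M+2) = C(2,1) × 0.60108^1 × 0.39892^1 = 2 × 0.60108 × 0.39892 = 0.479566 (base)
P(M+4) = C(2,2) × 0.60108^0 × 0.39892^2 = 1 × 1.0000 × 0.15913717 = 0.159137
Relative intensity = 0.159137 / 0.479566 × 100 = 33.18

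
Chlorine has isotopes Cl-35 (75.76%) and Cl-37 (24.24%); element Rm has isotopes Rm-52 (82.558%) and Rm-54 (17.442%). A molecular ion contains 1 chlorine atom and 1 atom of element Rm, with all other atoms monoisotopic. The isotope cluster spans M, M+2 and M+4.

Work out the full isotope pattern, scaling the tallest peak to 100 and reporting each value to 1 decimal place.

100.0 : 53.1 : 6.8

Chlorine pattern (n=1): 0.7576 : 0.2424
Element Rm pattern (n=1): 0.82558 : 0.17442
Convolve the two distributions (both contribute in 2-u steps):
  M: 0.7576×0.82558 = 0.625459
  M+2: 0.7576×0.17442 + 0.2424×0.82558 = 0.332261
  M+4: 0.2424×0.17442 = 0.042279
Scale to base peak (0.625459) = 100: 100.0 : 53.1 : 6.8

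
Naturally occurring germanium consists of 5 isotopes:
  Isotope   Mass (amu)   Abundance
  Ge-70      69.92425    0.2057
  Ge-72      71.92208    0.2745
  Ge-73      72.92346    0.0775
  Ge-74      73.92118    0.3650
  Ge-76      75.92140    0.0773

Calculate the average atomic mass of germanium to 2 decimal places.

72.63 amu

Ar = Σ fᵢ·mᵢ = 0.2057 × 69.92425 + 0.2745 × 71.92208 + 0.0775 × 72.92346 + 0.3650 × 73.92118 + 0.0773 × 75.92140
= 14.383418 + 19.742611 + 5.651568 + 26.981231 + 5.868724 = 72.627552 amu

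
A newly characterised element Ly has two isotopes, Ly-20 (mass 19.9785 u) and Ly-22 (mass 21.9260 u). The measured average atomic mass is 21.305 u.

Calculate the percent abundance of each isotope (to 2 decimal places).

With x = fraction of Ly-20 (so Ly-22 is 1 − x):
19.9785·x + 21.9260·(1 − x) = 21.305
(19.9785 − 21.9260)·x = 21.305 − 21.9260
x = -0.6210 / -1.9475 = 0.31887 → 31.89% Ly-20, 68.11% Ly-22.

Ly-20: 31.89%, Ly-22: 68.11%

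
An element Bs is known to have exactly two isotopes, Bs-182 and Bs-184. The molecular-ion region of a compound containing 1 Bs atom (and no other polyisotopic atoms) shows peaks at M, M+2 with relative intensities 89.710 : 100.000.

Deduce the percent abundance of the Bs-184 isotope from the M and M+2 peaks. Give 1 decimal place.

52.7%

Let p = fractional abundance of Bs-182. I(M+2)/I(M) = [C(1,1)·p^0·(1−p)] / p^1 = 1·(1−p)/p = 100.000/89.710 = 1.1147
(1−p)/p = 1.1147/1 = 1.1147  ⇒  p = 1/(1 + 1.1147) = 0.4729
Bs-182: 47.3%, Bs-184: 52.7%.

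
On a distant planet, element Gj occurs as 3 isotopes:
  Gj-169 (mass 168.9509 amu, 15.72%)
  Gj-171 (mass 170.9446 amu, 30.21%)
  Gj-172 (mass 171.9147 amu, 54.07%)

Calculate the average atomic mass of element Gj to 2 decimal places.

Ar = Σ fᵢ·mᵢ = 0.1572 × 168.9509 + 0.3021 × 170.9446 + 0.5407 × 171.9147
= 26.55908 + 51.64236 + 92.95428 = 171.15572 amu

171.16 amu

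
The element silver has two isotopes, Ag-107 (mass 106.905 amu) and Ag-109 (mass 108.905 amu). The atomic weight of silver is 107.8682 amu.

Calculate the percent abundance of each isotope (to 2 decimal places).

Ag-107: 51.84%, Ag-109: 48.16%

Let x be the fractional abundance of Ag-107; then Ag-109 has abundance 1 − x.
106.905·x + 108.905·(1 − x) = 107.8682
(106.905 − 108.905)·x = 107.8682 − 108.905
x = -1.0368 / -2.000 = 0.51840 → 51.84% Ag-107, 48.16% Ag-109.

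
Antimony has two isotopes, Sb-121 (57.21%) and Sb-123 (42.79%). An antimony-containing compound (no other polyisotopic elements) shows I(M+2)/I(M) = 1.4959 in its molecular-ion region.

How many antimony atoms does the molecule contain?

The M+2/M ratio from n Sb atoms is n · q/p = n · 0.4279/0.5721.
n = 1.4959 × 0.5721/0.4279 = 2.00 ≈ 2

2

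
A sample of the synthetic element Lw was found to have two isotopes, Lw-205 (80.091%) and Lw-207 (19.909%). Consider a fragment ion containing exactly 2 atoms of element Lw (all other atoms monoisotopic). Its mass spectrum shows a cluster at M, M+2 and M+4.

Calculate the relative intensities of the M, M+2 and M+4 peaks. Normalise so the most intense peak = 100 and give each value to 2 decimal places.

Each Lw atom is independently Lw-205 (p = 0.80091) or Lw-207 (q = 0.19909); the cluster is the binomial expansion (p + q)^2.
P(M) = 0.80091^2 = 0.641457
P(M+2) = 2 × 0.80091^1 × 0.19909^1 = 0.318906
P(M+4) = 0.19909^2 = 0.039637
The M peak is largest (0.641457); scaling to 100 gives 100.00 : 49.72 : 6.18.

100.00 : 49.72 : 6.18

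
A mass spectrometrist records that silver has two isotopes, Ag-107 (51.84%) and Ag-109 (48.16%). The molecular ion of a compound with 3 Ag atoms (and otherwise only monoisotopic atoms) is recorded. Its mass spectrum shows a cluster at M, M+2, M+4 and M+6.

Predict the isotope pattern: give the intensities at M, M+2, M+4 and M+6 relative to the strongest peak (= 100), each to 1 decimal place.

35.9 : 100.0 : 92.9 : 28.8

Each Ag atom is independently Ag-107 (p = 0.5184) or Ag-109 (q = 0.4816); the cluster is the binomial expansion (p + q)^3.
P(M) = 0.5184^3 = 0.139314
P(M+2) = 3 × 0.5184^2 × 0.4816^1 = 0.388273
P(M+4) = 3 × 0.5184^1 × 0.4816^2 = 0.360711
P(M+6) = 0.4816^3 = 0.111702
The M+2 peak is largest (0.388273); scaling to 100 gives 35.9 : 100.0 : 92.9 : 28.8.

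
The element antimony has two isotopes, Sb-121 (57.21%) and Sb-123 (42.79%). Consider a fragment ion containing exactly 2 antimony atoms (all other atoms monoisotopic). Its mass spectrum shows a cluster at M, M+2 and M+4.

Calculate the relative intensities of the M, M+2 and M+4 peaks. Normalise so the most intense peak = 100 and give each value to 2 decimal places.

66.85 : 100.00 : 37.40

The 2 Sb atoms are independent, so intensities follow the terms of (0.5721 + 0.4279)^2.
P(M) = 0.5721^2 = 0.327298
P(M+2) = 2 × 0.5721^1 × 0.4279^1 = 0.489603
P(M+4) = 0.4279^2 = 0.183098
The M+2 peak is largest (0.489603); scaling to 100 gives 66.85 : 100.00 : 37.40.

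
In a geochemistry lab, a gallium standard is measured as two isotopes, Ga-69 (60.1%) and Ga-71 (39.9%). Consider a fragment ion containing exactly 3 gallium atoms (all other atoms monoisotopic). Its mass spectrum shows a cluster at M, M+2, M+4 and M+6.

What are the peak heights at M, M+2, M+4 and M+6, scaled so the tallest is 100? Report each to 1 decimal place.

50.2 : 100.0 : 66.4 : 14.7

Expanding (0.601 + 0.399)^3:
P(M) = 0.601^3 = 0.217082
P(M+2) = 3 × 0.601^2 × 0.399^1 = 0.432358
P(M+4) = 3 × 0.601^1 × 0.399^2 = 0.287039
P(M+6) = 0.399^3 = 0.063521
The M+2 peak is largest (0.432358); scaling to 100 gives 50.2 : 100.0 : 66.4 : 14.7.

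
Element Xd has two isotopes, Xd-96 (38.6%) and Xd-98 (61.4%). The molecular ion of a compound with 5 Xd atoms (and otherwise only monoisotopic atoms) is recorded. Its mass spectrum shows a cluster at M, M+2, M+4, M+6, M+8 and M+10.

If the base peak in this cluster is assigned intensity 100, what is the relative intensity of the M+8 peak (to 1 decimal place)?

Term probabilities: M 0.0086, M+2 0.0682, M+4 0.2168, M+6 0.3449, M+8 0.2743, M+10 0.0873. Base peak = M+6.
P(M+6) = C(5,3) × 0.386^2 × 0.614^3 = 10 × 0.148996 × 0.23147554 = 0.344889 (base)
P(M+8) = C(5,4) × 0.386^1 × 0.614^4 = 5 × 0.3860 × 0.14212598 = 0.274303
Relative intensity = 0.274303 / 0.344889 × 100 = 79.5

79.5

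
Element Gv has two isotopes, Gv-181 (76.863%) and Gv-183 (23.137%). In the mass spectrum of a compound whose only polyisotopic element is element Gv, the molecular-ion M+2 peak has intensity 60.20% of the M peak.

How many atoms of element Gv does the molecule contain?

With n Gv atoms, P(M+2)/P(M) = C(n,1)·p^(n−1)q / p^n = n·q/p = n · 0.23137/0.76863.
n = 0.6020 × 0.76863/0.23137 = 2.00 ≈ 2

2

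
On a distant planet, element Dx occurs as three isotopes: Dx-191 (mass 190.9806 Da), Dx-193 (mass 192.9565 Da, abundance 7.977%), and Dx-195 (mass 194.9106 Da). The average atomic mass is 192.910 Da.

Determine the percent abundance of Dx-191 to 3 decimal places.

46.939%

Let x and y be the fractions of Dx-191 and Dx-195. Then x + y = 1 − 0.07977 = 0.92023 and 190.9806x + 194.9106y = 192.910 − 0.07977×192.9565 = 177.517859995.
Substituting: 190.9806x + 194.9106(0.92023 − x) = 177.517859995
(190.9806 − 194.9106)x = -1.844721443  ⇒  x = 0.46939, y = 0.45084
Dx-191: 46.939%, Dx-195: 45.084%.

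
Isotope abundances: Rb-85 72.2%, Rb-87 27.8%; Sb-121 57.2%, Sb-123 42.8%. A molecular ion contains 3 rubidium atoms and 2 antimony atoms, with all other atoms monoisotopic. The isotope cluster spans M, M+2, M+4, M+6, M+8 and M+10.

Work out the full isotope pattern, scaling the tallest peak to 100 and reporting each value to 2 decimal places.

Rubidium pattern (n=3): 0.37636705 : 0.43475086 : 0.16739714 : 0.02148495
Antimony pattern (n=2): 0.327184 : 0.489632 : 0.183184
Convolve the two distributions (both contribute in 2-u steps):
  M: 0.37636705×0.327184 = 0.123141
  M+2: 0.37636705×0.489632 + 0.43475086×0.327184 = 0.326525
  M+4: 0.37636705×0.183184 + 0.43475086×0.489632 + 0.16739714×0.327184 = 0.336582
  M+6: 0.43475086×0.183184 + 0.16739714×0.489632 + 0.02148495×0.327184 = 0.168632
  M+8: 0.16739714×0.183184 + 0.02148495×0.489632 = 0.041184
  M+10: 0.02148495×0.183184 = 0.003936
Scale to base peak (0.336582) = 100: 36.59 : 97.01 : 100.00 : 50.10 : 12.24 : 1.17

36.59 : 97.01 : 100.00 : 50.10 : 12.24 : 1.17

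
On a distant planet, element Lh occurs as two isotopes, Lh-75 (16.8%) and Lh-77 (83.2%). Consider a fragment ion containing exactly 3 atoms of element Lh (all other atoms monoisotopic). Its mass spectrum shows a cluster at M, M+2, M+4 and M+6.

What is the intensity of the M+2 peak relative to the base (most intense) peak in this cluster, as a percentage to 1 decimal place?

12.2%

Term probabilities: M 0.0047, M+2 0.0704, M+4 0.3489, M+6 0.5759. Base peak = M+6.
P(M+6) = C(3,3) × 0.168^0 × 0.832^3 = 1 × 1.0000 × 0.57593037 = 0.575930 (base)
P(M+2) = C(3,1) × 0.168^2 × 0.832^1 = 3 × 0.028224 × 0.8320 = 0.070447
Relative intensity = 0.070447 / 0.575930 × 100 = 12.2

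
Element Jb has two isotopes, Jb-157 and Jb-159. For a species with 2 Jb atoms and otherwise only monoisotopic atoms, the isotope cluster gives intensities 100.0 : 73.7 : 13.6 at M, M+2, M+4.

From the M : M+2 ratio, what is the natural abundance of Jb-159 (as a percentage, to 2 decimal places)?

26.93%

Let p = fractional abundance of Jb-157. I(M+2)/I(M) = [C(2,1)·p^1·(1−p)] / p^2 = 2·(1−p)/p = 73.7/100.0 = 0.7370
(1−p)/p = 0.7370/2 = 0.3685  ⇒  p = 1/(1 + 0.3685) = 0.7307
Jb-157: 73.07%, Jb-159: 26.93%.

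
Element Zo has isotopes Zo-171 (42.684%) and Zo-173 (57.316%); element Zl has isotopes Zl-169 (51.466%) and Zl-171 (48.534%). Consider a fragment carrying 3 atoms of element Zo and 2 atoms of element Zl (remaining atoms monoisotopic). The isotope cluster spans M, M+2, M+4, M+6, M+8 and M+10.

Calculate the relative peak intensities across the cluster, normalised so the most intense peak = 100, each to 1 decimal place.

Element Zo pattern (n=3): 0.077767 : 0.31327616 : 0.42066668 : 0.18829016
Element Zl pattern (n=2): 0.26487492 : 0.49957017 : 0.23555492
Convolve the two distributions (both contribute in 2-u steps):
  M: 0.077767×0.26487492 = 0.020599
  M+2: 0.077767×0.49957017 + 0.31327616×0.26487492 = 0.121829
  M+4: 0.077767×0.23555492 + 0.31327616×0.49957017 + 0.42066668×0.26487492 = 0.286246
  M+6: 0.31327616×0.23555492 + 0.42066668×0.49957017 + 0.18829016×0.26487492 = 0.333820
  M+8: 0.42066668×0.23555492 + 0.18829016×0.49957017 = 0.193154
  M+10: 0.18829016×0.23555492 = 0.044353
Scale to base peak (0.333820) = 100: 6.2 : 36.5 : 85.7 : 100.0 : 57.9 : 13.3

6.2 : 36.5 : 85.7 : 100.0 : 57.9 : 13.3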